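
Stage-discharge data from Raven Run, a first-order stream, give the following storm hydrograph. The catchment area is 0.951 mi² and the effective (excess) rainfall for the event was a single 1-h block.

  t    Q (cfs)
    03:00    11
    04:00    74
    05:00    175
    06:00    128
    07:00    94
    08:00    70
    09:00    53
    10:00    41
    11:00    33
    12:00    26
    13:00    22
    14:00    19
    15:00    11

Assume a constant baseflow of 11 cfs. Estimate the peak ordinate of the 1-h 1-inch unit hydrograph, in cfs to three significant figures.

Direct runoff: 0.0, 63.0, 164.0, 117.0, 83.0, 59.0, 42.0, 30.0, 22.0, 15.0, 11.0, 8.0, 0.0 cfs; ΣQ_DR = 614.0 cfs, peak = 164.0 cfs.
Runoff depth d = ΣQ_DR·Δt / A = 614.0 × 3600 / (0.951 mi²) = 1.000 in.
The 1-inch UH is the DRH scaled by (1 in)/d, so U_p = 164.0 × 1/1.000 = 164 cfs.

U_p ≈ 164 cfs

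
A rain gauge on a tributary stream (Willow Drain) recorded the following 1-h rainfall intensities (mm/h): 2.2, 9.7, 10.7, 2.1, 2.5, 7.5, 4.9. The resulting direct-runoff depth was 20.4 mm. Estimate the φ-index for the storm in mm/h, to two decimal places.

Only the 4 blocks with intensity above φ contribute runoff: 9.7, 10.7, 7.5, 4.9 mm/h.
Σ(I−φ)·Δt = d  ⇒  (9.7+10.7+7.5+4.9 − 4φ)·1 = 20.4
φ = (32.80 − 20.4/1) / 4 = 3.10 mm/h.

φ ≈ 3.10 mm/h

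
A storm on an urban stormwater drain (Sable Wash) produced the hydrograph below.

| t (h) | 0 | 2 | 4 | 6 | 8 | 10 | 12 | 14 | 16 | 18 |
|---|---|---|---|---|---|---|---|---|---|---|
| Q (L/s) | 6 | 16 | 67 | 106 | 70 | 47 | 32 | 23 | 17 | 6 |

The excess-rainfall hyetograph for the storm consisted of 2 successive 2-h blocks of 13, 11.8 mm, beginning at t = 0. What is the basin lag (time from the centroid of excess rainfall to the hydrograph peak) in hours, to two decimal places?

Centroid of excess rainfall: t_c = Σ P_i·t̄_i / ΣP_i = 1.9516 h (block centres at 1, 3 h).
Hydrograph peak occurs at t = 6 h, so basin lag t_L = 6 − 1.9516 = 4.05 h.

t_L ≈ 4.05 h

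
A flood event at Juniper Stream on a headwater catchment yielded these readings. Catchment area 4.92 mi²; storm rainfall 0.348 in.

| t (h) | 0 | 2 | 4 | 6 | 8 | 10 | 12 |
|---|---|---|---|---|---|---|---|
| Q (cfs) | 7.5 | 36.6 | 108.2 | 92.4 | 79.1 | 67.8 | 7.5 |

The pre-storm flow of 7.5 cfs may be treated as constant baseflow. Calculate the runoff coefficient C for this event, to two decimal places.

ΣQ_DR = 346.6 cfs; V = ΣQ_DR·Δt = 2.496 × 10^6 ft³.
Runoff depth d = V / A = 0.2183 in.
C = d / P = 0.2183 / 0.348 = 0.63.

C ≈ 0.63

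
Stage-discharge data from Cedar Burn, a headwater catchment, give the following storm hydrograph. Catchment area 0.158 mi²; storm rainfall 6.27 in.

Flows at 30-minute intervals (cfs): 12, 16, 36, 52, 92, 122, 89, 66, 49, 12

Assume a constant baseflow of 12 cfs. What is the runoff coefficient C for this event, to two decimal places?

ΣQ_DR = 426.0 cfs; V = ΣQ_DR·Δt = 7.668 × 10^5 ft³.
Runoff depth d = V / A = 2.089 in.
C = d / P = 2.089 / 6.27 = 0.33.

C ≈ 0.33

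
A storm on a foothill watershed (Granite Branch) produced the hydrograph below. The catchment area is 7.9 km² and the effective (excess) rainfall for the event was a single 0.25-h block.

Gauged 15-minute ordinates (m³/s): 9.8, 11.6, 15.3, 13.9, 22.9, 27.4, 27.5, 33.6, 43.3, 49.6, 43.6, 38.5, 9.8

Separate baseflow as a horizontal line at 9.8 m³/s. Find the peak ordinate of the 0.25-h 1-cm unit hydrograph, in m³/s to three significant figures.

Direct runoff: 0.0, 1.8, 5.5, 4.1, 13.1, 17.6, 17.7, 23.8, 33.5, 39.8, 33.8, 28.7, 0.0 m³/s; ΣQ_DR = 219.4 m³/s, peak = 39.8 m³/s.
Runoff depth d = ΣQ_DR·Δt / A = 219.4 × 900 / (7.9 km²) = 24.99 mm.
The 1-cm UH is the DRH scaled by (10 mm)/d, so U_p = 39.8 × 10/24.99 = 15.9 m³/s.

U_p ≈ 15.9 m³/s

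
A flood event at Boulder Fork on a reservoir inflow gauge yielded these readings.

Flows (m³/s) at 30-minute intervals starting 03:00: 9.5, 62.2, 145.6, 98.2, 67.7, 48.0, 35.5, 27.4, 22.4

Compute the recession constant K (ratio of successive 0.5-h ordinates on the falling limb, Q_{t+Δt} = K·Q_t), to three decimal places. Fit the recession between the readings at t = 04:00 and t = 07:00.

K ≈ 0.732

Using the recession-limb readings at t = 04:00 and t = 07:00: Q falls from 145.6 to 22.4 m³/s over 6 intervals.
K = (Q₂/Q₁)^(1/6) = (22.4/145.6)^(1/6) = 0.732.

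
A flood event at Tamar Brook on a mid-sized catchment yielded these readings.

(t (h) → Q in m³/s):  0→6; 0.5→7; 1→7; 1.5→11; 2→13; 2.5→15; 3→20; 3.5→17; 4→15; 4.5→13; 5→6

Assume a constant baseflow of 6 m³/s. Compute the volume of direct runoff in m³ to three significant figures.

Direct-runoff ordinates (Q − Q_b): 0.0, 1.0, 1.0, 5.0, 7.0, 9.0, 14.0, 11.0, 9.0, 7.0, 0.0 m³/s.
ΣQ_DR = 64.00 m³/s.
With Δt = 0.5 h = 1800 s, V = ΣQ_DR · Δt = 64.00 × 1800 = 1.15 × 10^5 m³.

V ≈ 1.15 × 10^5 m³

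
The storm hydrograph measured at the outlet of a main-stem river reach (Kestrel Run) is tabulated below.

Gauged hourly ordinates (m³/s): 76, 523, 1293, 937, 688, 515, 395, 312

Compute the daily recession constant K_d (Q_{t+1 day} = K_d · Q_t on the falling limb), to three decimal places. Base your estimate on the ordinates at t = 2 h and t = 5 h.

Between t = 2 h and t = 5 h the flow falls from 1293 to 515 m³/s over 3×1 h = 3 h.
Per-interval ratio K = (515/1293)^(1/3) = 0.7358; K_d = K^(24/1) = 0.001.

K_d ≈ 0.001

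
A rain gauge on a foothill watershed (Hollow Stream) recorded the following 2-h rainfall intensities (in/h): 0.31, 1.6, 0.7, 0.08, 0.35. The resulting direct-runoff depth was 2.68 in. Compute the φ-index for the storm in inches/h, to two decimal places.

φ ≈ 0.48 in/h

Only the 2 blocks with intensity above φ contribute runoff: 1.6, 0.7 in/h.
Σ(I−φ)·Δt = d  ⇒  (1.6+0.7 − 2φ)·2 = 2.68
φ = (2.300 − 2.68/2) / 2 = 0.48 in/h.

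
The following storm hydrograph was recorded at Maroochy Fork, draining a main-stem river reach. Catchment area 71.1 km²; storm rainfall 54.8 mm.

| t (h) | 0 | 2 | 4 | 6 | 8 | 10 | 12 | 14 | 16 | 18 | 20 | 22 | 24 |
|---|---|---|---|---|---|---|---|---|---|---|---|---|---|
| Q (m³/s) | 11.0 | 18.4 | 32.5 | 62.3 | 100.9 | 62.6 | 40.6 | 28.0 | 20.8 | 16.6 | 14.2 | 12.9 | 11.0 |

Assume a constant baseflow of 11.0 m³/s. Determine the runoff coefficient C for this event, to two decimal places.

ΣQ_DR = 288.8 m³/s; V = ΣQ_DR·Δt = 2.079 × 10^6 m³.
Runoff depth d = V / A = 29.25 mm.
C = d / P = 29.25 / 54.8 = 0.53.

C ≈ 0.53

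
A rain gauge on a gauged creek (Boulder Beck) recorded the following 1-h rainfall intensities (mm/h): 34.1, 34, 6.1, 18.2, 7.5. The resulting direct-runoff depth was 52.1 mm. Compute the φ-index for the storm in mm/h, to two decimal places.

Only the 3 blocks with intensity above φ contribute runoff: 34.1, 34, 18.2 mm/h.
Σ(I−φ)·Δt = d  ⇒  (34.1+34+18.2 − 3φ)·1 = 52.1
φ = (86.30 − 52.1/1) / 3 = 11.40 mm/h.

φ ≈ 11.40 mm/h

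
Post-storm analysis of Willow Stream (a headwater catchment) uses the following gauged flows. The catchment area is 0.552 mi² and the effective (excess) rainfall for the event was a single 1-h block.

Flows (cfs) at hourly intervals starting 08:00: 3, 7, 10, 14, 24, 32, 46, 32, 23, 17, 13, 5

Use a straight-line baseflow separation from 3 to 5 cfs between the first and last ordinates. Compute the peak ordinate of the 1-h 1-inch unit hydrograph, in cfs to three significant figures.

U_p ≈ 83.9 cfs

Direct runoff: 0.00, 3.82, 6.64, 10.45, 20.27, 28.09, 41.91, 27.73, 18.55, 12.36, 8.18, 0.00 cfs; ΣQ_DR = 178.0 cfs, peak = 41.91 cfs.
Runoff depth d = ΣQ_DR·Δt / A = 178.0 × 3600 / (0.552 mi²) = 0.4997 in.
The 1-inch UH is the DRH scaled by (1 in)/d, so U_p = 41.91 × 1/0.4997 = 83.9 cfs.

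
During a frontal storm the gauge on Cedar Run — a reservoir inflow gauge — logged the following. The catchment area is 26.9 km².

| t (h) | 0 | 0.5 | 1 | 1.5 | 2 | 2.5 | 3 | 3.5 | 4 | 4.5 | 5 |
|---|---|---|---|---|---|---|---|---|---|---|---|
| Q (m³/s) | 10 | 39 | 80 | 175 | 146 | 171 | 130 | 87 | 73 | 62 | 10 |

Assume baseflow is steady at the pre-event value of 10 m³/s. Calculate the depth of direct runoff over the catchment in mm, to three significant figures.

Direct runoff: 0.0, 29.0, 70.0, 165.0, 136.0, 161.0, 120.0, 77.0, 63.0, 52.0, 0.0 m³/s; ΣQ_DR = 873.0 m³/s.
V = ΣQ_DR · Δt = 873.0 × 1800 s = 1.571 × 10^6 m³.
Over A = 26.9 km², depth = V / A = 58.4 mm.

d ≈ 58.4 mm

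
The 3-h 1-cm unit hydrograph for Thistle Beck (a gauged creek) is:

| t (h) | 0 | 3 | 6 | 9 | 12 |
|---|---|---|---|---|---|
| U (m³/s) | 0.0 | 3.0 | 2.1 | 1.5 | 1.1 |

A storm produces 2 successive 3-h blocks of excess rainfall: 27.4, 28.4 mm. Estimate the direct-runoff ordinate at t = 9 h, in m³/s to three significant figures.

By discrete convolution, Q_j = Σ (P_i / 10 mm) · U_{j−i}.
At t = 9 h (j=3): Q = (27.4/10)·1.5 + (28.4/10)·2.1 = 10.1 m³/s.

Q ≈ 10.1 m³/s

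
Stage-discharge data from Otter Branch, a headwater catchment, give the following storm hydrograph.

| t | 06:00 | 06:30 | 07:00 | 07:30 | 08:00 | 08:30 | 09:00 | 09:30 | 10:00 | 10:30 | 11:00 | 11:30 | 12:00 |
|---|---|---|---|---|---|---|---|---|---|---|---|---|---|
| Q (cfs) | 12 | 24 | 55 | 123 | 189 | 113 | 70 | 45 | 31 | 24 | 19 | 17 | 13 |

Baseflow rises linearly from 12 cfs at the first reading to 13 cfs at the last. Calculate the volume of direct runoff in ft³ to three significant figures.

V ≈ 1.03 × 10^6 ft³

Direct-runoff ordinates (Q − Q_b): 0.00, 11.92, 42.83, 110.75, 176.67, 100.58, 57.50, 32.42, 18.33, 11.25, 6.17, 4.08, 0.00 cfs.
ΣQ_DR = 572.5 cfs.
With Δt = 0.5 h = 1800 s, V = ΣQ_DR · Δt = 572.5 × 1800 = 1.03 × 10^6 ft³.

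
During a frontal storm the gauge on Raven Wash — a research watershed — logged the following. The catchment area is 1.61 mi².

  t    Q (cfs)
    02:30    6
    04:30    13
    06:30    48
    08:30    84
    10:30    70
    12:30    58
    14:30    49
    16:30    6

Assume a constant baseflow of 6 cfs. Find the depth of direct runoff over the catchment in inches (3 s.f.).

d ≈ 0.551 in

Direct runoff: 0.0, 7.0, 42.0, 78.0, 64.0, 52.0, 43.0, 0.0 cfs; ΣQ_DR = 286.0 cfs.
V = ΣQ_DR · Δt = 286.0 × 7200 s = 2.059 × 10^6 ft³.
Over A = 1.61 mi², depth = V / A = 0.551 in.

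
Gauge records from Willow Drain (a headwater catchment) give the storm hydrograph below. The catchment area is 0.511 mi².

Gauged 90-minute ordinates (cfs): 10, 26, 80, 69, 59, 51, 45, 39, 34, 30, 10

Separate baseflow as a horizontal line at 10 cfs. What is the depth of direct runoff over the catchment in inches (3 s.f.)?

d ≈ 1.56 in

Direct runoff: 0.0, 16.0, 70.0, 59.0, 49.0, 41.0, 35.0, 29.0, 24.0, 20.0, 0.0 cfs; ΣQ_DR = 343.0 cfs.
V = ΣQ_DR · Δt = 343.0 × 5400 s = 1.852 × 10^6 ft³.
Over A = 0.511 mi², depth = V / A = 1.56 in.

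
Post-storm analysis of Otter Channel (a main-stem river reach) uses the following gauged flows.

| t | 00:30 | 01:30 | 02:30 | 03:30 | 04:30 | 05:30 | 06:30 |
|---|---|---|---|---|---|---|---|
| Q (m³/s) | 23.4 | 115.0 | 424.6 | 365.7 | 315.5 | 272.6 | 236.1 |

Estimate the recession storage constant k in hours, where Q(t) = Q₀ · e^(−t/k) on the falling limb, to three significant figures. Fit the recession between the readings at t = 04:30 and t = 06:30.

On the falling limb, Q drops from 315.5 to 236.1 m³/s between t = 04:30 and t = 06:30 (Δt = 2 h).
k = −Δt / ln(Q₂/Q₁) = −2 / ln(236.1/315.5) = 6.90 h.

k ≈ 6.90 h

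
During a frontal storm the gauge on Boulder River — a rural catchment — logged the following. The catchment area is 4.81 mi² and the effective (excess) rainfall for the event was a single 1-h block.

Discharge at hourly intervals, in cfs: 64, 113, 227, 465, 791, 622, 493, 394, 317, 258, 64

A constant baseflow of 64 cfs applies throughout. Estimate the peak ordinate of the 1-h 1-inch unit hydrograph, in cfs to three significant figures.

Direct runoff: 0.0, 49.0, 163.0, 401.0, 727.0, 558.0, 429.0, 330.0, 253.0, 194.0, 0.0 cfs; ΣQ_DR = 3104 cfs, peak = 727.0 cfs.
Runoff depth d = ΣQ_DR·Δt / A = 3104 × 3600 / (4.81 mi²) = 1.000 in.
The 1-inch UH is the DRH scaled by (1 in)/d, so U_p = 727.0 × 1/1.000 = 727 cfs.

U_p ≈ 727 cfs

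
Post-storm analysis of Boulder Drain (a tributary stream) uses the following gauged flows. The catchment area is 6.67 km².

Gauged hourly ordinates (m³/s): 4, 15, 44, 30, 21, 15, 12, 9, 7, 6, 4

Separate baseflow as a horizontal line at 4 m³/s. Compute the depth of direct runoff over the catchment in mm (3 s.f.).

Direct runoff: 0.0, 11.0, 40.0, 26.0, 17.0, 11.0, 8.0, 5.0, 3.0, 2.0, 0.0 m³/s; ΣQ_DR = 123.0 m³/s.
V = ΣQ_DR · Δt = 123.0 × 3600 s = 4.428 × 10^5 m³.
Over A = 6.67 km², depth = V / A = 66.4 mm.

d ≈ 66.4 mm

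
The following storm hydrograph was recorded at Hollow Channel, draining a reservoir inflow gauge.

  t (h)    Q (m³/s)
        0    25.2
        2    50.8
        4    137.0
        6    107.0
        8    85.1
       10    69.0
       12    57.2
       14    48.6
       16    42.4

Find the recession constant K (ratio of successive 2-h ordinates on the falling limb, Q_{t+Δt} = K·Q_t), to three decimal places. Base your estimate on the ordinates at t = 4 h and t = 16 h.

Using the recession-limb readings at t = 4 h and t = 16 h: Q falls from 137.0 to 42.4 m³/s over 6 intervals.
K = (Q₂/Q₁)^(1/6) = (42.4/137.0)^(1/6) = 0.822.

K ≈ 0.822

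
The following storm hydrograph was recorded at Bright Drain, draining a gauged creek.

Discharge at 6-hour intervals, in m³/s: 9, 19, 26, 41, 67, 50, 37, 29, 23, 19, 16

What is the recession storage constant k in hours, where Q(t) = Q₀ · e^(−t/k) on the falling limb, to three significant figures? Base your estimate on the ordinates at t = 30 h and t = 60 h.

On the falling limb, Q drops from 50 to 16 m³/s between t = 30 h and t = 60 h (Δt = 30 h).
k = −Δt / ln(Q₂/Q₁) = −30 / ln(16/50) = 26.3 h.

k ≈ 26.3 h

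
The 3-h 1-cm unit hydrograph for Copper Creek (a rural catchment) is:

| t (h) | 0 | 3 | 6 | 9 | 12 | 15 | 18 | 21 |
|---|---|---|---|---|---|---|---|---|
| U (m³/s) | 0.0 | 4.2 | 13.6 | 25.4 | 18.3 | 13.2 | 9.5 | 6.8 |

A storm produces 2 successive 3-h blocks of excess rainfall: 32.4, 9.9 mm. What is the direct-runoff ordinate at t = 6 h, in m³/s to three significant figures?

Q ≈ 48.2 m³/s

By discrete convolution, Q_j = Σ (P_i / 10 mm) · U_{j−i}.
At t = 6 h (j=2): Q = (32.4/10)·13.6 + (9.9/10)·4.2 = 48.2 m³/s.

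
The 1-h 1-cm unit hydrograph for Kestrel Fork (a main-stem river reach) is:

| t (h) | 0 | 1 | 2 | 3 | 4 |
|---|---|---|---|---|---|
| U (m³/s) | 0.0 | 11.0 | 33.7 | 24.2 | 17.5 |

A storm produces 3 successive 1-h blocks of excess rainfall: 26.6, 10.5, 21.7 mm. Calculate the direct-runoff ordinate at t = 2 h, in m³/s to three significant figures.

By discrete convolution, Q_j = Σ (P_i / 10 mm) · U_{j−i}.
At t = 2 h (j=2): Q = (26.6/10)·33.7 + (10.5/10)·11.0 + (21.7/10)·0.0 = 101 m³/s.

Q ≈ 101 m³/s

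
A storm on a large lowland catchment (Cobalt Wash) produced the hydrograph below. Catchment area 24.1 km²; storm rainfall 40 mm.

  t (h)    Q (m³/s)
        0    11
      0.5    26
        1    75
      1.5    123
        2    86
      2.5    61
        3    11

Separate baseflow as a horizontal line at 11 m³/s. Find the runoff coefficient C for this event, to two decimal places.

C ≈ 0.59

ΣQ_DR = 316.0 m³/s; V = ΣQ_DR·Δt = 5.688 × 10^5 m³.
Runoff depth d = V / A = 23.60 mm.
C = d / P = 23.60 / 40 = 0.59.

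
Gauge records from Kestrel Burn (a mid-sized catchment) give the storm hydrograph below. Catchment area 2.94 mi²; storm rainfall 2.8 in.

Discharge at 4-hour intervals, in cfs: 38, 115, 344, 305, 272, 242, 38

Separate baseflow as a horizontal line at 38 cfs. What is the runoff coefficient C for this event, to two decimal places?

C ≈ 0.82

ΣQ_DR = 1088 cfs; V = ΣQ_DR·Δt = 1.567 × 10^7 ft³.
Runoff depth d = V / A = 2.294 in.
C = d / P = 2.294 / 2.8 = 0.82.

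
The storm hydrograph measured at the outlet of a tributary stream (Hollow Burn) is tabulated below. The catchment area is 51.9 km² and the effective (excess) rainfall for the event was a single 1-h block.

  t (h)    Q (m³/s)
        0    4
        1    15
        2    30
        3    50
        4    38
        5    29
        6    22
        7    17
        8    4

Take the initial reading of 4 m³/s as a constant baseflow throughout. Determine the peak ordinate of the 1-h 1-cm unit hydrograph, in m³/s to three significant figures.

U_p ≈ 38.3 m³/s

Direct runoff: 0.0, 11.0, 26.0, 46.0, 34.0, 25.0, 18.0, 13.0, 0.0 m³/s; ΣQ_DR = 173.0 m³/s, peak = 46.0 m³/s.
Runoff depth d = ΣQ_DR·Δt / A = 173.0 × 3600 / (51.9 km²) = 12.00 mm.
The 1-cm UH is the DRH scaled by (10 mm)/d, so U_p = 46.0 × 10/12.00 = 38.3 m³/s.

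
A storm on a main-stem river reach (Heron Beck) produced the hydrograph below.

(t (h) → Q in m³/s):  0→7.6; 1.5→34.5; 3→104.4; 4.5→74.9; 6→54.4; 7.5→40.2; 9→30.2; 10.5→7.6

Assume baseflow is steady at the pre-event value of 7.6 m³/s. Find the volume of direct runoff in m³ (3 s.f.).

V ≈ 1.58 × 10^6 m³

Direct-runoff ordinates (Q − Q_b): 0.0, 26.9, 96.8, 67.3, 46.8, 32.6, 22.6, 0.0 m³/s.
ΣQ_DR = 293.0 m³/s.
With Δt = 1.5 h = 5400 s, V = ΣQ_DR · Δt = 293.0 × 5400 = 1.58 × 10^6 m³.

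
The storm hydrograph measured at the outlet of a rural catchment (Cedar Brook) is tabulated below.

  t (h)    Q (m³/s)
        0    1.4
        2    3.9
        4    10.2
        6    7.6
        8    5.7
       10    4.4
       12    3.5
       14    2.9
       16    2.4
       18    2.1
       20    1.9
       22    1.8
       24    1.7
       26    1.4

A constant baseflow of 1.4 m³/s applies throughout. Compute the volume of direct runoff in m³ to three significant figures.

Direct-runoff ordinates (Q − Q_b): 0.0, 2.5, 8.8, 6.2, 4.3, 3.0, 2.1, 1.5, 1.0, 0.7, 0.5, 0.4, 0.3, 0.0 m³/s.
ΣQ_DR = 31.30 m³/s.
With Δt = 2 h = 7200 s, V = ΣQ_DR · Δt = 31.30 × 7200 = 2.25 × 10^5 m³.

V ≈ 2.25 × 10^5 m³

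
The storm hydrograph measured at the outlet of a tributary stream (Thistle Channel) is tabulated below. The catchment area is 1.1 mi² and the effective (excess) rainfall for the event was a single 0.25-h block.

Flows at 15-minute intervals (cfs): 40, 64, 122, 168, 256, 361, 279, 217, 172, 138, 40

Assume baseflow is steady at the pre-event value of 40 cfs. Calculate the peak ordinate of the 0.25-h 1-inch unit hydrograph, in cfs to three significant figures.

Direct runoff: 0.0, 24.0, 82.0, 128.0, 216.0, 321.0, 239.0, 177.0, 132.0, 98.0, 0.0 cfs; ΣQ_DR = 1417 cfs, peak = 321.0 cfs.
Runoff depth d = ΣQ_DR·Δt / A = 1417 × 900 / (1.1 mi²) = 0.4990 in.
The 1-inch UH is the DRH scaled by (1 in)/d, so U_p = 321.0 × 1/0.4990 = 643 cfs.

U_p ≈ 643 cfs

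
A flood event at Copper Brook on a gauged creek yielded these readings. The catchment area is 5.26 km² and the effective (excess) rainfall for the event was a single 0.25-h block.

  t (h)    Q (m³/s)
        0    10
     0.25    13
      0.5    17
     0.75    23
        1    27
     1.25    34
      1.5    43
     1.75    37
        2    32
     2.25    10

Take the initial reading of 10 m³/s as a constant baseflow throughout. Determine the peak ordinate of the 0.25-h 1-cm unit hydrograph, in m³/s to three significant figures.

Direct runoff: 0.0, 3.0, 7.0, 13.0, 17.0, 24.0, 33.0, 27.0, 22.0, 0.0 m³/s; ΣQ_DR = 146.0 m³/s, peak = 33.0 m³/s.
Runoff depth d = ΣQ_DR·Δt / A = 146.0 × 900 / (5.26 km²) = 24.98 mm.
The 1-cm UH is the DRH scaled by (10 mm)/d, so U_p = 33.0 × 10/24.98 = 13.2 m³/s.

U_p ≈ 13.2 m³/s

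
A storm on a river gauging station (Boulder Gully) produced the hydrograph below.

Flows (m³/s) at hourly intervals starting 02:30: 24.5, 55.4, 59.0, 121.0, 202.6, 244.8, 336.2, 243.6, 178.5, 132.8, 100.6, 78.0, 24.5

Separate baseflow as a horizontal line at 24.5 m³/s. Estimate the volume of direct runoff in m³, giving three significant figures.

V ≈ 5.34 × 10^6 m³

Direct-runoff ordinates (Q − Q_b): 0.0, 30.9, 34.5, 96.5, 178.1, 220.3, 311.7, 219.1, 154.0, 108.3, 76.1, 53.5, 0.0 m³/s.
ΣQ_DR = 1483 m³/s.
With Δt = 1 h = 3600 s, V = ΣQ_DR · Δt = 1483 × 3600 = 5.34 × 10^6 m³.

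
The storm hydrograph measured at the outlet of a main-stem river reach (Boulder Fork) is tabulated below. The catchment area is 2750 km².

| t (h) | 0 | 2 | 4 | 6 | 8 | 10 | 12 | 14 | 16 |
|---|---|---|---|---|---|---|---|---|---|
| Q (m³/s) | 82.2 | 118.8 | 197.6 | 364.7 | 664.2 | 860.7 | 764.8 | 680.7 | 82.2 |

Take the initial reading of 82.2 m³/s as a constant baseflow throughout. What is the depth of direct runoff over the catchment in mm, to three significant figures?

d ≈ 8.05 mm

Direct runoff: 0.0, 36.6, 115.4, 282.5, 582.0, 778.5, 682.6, 598.5, 0.0 m³/s; ΣQ_DR = 3076 m³/s.
V = ΣQ_DR · Δt = 3076 × 7200 s = 2.215 × 10^7 m³.
Over A = 2750 km², depth = V / A = 8.05 mm.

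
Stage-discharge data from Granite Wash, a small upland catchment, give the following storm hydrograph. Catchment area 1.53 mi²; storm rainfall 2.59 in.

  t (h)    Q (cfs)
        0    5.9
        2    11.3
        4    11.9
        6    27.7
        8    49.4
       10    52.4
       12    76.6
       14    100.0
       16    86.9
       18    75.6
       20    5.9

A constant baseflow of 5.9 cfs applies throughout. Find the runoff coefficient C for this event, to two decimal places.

C ≈ 0.34

ΣQ_DR = 438.7 cfs; V = ΣQ_DR·Δt = 3.159 × 10^6 ft³.
Runoff depth d = V / A = 0.8886 in.
C = d / P = 0.8886 / 2.59 = 0.34.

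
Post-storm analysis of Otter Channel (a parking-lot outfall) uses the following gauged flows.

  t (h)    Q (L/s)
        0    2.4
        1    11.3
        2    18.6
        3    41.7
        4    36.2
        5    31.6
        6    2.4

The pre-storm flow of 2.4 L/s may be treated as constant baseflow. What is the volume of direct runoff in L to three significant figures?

Direct-runoff ordinates (Q − Q_b): 0.0, 8.9, 16.2, 39.3, 33.8, 29.2, 0.0 L/s.
ΣQ_DR = 127.4 L/s.
With Δt = 1 h = 3600 s, V = ΣQ_DR · Δt = 127.4 × 3600 = 4.59 × 10^5 L.

V ≈ 4.59 × 10^5 L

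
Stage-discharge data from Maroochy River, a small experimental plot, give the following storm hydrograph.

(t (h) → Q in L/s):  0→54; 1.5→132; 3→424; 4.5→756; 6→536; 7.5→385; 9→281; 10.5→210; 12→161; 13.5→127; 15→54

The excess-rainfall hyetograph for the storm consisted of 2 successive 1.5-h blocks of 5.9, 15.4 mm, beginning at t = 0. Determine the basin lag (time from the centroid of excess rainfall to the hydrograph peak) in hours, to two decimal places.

Centroid of excess rainfall: t_c = Σ P_i·t̄_i / ΣP_i = 1.8345 h (block centres at 0.75, 2.25 h).
Hydrograph peak occurs at t = 4.5 h, so basin lag t_L = 4.5 − 1.8345 = 2.67 h.

t_L ≈ 2.67 h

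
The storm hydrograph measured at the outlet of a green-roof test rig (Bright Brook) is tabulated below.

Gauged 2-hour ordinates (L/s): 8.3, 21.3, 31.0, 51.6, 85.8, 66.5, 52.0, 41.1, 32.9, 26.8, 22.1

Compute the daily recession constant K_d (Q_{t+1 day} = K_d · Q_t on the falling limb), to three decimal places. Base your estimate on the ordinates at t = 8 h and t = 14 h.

K_d ≈ 0.053

Between t = 8 h and t = 14 h the flow falls from 85.8 to 41.1 L/s over 3×2 h = 6 h.
Per-interval ratio K = (41.1/85.8)^(1/3) = 0.7824; K_d = K^(24/2) = 0.053.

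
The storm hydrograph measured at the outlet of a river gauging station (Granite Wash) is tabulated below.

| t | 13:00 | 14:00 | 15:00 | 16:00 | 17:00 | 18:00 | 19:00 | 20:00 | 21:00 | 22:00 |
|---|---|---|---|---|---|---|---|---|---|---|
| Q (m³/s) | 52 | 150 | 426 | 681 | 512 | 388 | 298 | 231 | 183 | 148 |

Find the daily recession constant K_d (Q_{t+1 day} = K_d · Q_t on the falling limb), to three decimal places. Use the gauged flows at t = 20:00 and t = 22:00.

Between t = 20:00 and t = 22:00 the flow falls from 231 to 148 m³/s over 2×1 h = 2 h.
Per-interval ratio K = (148/231)^(1/2) = 0.8004; K_d = K^(24/1) = 0.005.

K_d ≈ 0.005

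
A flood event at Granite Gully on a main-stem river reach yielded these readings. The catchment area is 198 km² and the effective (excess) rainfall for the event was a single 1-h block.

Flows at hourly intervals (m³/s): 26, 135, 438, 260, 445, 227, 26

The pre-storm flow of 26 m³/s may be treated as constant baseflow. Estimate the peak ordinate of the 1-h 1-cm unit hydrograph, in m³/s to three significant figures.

U_p ≈ 168 m³/s

Direct runoff: 0.0, 109.0, 412.0, 234.0, 419.0, 201.0, 0.0 m³/s; ΣQ_DR = 1375 m³/s, peak = 419.0 m³/s.
Runoff depth d = ΣQ_DR·Δt / A = 1375 × 3600 / (198 km²) = 25.00 mm.
The 1-cm UH is the DRH scaled by (10 mm)/d, so U_p = 419.0 × 10/25.00 = 168 m³/s.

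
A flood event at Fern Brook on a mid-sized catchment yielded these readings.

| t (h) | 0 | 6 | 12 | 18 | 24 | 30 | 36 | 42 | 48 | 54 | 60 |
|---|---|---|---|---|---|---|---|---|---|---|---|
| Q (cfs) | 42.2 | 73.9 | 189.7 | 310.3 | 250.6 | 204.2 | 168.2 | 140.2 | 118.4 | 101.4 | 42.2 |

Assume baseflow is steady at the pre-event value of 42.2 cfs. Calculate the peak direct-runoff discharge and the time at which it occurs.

Q_p = 268.1 cfs at t = 18 h

Subtracting baseflow gives direct-runoff ordinates: 0.0, 31.7, 147.5, 268.1, 208.4, 162.0, 126.0, 98.0, 76.2, 59.2, 0.0 cfs.
The maximum is 268.1 cfs, occurring at the reading for t = 18 h.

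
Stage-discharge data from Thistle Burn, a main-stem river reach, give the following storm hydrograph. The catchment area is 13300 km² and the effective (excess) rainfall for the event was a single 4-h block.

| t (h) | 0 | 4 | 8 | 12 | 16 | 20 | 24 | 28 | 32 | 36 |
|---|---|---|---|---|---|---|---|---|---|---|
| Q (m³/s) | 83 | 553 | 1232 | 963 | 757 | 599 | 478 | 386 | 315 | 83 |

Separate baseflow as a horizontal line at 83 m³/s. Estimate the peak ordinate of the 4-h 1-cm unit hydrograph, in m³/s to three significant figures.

U_p ≈ 2300 m³/s

Direct runoff: 0.0, 470.0, 1149.0, 880.0, 674.0, 516.0, 395.0, 303.0, 232.0, 0.0 m³/s; ΣQ_DR = 4619 m³/s, peak = 1149.0 m³/s.
Runoff depth d = ΣQ_DR·Δt / A = 4619 × 14400 / (13300 km²) = 5.001 mm.
The 1-cm UH is the DRH scaled by (10 mm)/d, so U_p = 1149.0 × 10/5.001 = 2300 m³/s.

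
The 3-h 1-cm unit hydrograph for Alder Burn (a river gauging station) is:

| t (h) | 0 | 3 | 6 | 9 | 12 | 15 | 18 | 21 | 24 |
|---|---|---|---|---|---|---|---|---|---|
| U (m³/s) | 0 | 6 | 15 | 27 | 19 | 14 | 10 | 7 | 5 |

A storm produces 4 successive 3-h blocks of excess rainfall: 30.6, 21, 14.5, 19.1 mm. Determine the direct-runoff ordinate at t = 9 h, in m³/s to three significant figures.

Q ≈ 123 m³/s

By discrete convolution, Q_j = Σ (P_i / 10 mm) · U_{j−i}.
At t = 9 h (j=3): Q = (30.6/10)·27 + (21/10)·15 + (14.5/10)·6 + (19.1/10)·0 = 123 m³/s.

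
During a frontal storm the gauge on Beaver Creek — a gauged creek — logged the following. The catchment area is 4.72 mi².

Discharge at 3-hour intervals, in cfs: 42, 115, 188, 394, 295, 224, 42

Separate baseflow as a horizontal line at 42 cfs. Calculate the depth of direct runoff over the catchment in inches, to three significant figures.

Direct runoff: 0.0, 73.0, 146.0, 352.0, 253.0, 182.0, 0.0 cfs; ΣQ_DR = 1006 cfs.
V = ΣQ_DR · Δt = 1006 × 10800 s = 1.086 × 10^7 ft³.
Over A = 4.72 mi², depth = V / A = 0.991 in.

d ≈ 0.991 in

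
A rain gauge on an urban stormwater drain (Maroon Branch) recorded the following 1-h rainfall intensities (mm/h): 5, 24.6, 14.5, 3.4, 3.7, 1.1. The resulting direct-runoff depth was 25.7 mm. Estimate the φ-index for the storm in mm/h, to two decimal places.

φ ≈ 6.70 mm/h

Only the 2 blocks with intensity above φ contribute runoff: 24.6, 14.5 mm/h.
Σ(I−φ)·Δt = d  ⇒  (24.6+14.5 − 2φ)·1 = 25.7
φ = (39.10 − 25.7/1) / 2 = 6.70 mm/h.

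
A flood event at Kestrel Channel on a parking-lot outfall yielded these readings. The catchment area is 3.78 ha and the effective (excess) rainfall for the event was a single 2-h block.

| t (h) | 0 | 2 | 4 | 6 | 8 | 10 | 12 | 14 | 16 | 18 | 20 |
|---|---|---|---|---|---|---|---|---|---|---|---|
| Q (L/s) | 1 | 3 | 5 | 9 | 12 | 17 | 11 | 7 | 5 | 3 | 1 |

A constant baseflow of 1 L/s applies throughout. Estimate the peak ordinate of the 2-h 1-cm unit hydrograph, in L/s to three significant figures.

Direct runoff: 0.0, 2.0, 4.0, 8.0, 11.0, 16.0, 10.0, 6.0, 4.0, 2.0, 0.0 L/s; ΣQ_DR = 63.00 L/s, peak = 16.0 L/s.
Runoff depth d = ΣQ_DR·Δt / A = 63.00 × 7200 / (3.78 ha) = 12.00 mm.
The 1-cm UH is the DRH scaled by (10 mm)/d, so U_p = 16.0 × 10/12.00 = 13.3 L/s.

U_p ≈ 13.3 L/s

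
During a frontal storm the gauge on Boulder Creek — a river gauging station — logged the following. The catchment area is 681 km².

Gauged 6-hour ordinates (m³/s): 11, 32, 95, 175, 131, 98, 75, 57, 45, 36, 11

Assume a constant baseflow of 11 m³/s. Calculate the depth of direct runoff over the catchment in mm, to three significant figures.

d ≈ 20.5 mm

Direct runoff: 0.0, 21.0, 84.0, 164.0, 120.0, 87.0, 64.0, 46.0, 34.0, 25.0, 0.0 m³/s; ΣQ_DR = 645.0 m³/s.
V = ΣQ_DR · Δt = 645.0 × 21600 s = 1.393 × 10^7 m³.
Over A = 681 km², depth = V / A = 20.5 mm.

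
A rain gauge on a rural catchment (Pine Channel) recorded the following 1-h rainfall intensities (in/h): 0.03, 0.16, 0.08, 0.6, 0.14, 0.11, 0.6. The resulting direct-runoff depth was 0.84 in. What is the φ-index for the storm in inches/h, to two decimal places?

φ ≈ 0.18 in/h

Only the 2 blocks with intensity above φ contribute runoff: 0.6, 0.6 in/h.
Σ(I−φ)·Δt = d  ⇒  (0.6+0.6 − 2φ)·1 = 0.84
φ = (1.200 − 0.84/1) / 2 = 0.18 in/h.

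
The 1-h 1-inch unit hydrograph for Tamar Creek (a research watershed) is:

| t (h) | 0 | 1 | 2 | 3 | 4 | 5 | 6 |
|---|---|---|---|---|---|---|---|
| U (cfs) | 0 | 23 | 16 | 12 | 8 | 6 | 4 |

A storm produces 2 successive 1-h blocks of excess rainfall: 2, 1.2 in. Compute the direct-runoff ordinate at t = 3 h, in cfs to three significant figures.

By discrete convolution, Q_j = Σ (P_i / 1 in) · U_{j−i}.
At t = 3 h (j=3): Q = (2/1)·12 + (1.2/1)·16 = 43.2 cfs.

Q ≈ 43.2 cfs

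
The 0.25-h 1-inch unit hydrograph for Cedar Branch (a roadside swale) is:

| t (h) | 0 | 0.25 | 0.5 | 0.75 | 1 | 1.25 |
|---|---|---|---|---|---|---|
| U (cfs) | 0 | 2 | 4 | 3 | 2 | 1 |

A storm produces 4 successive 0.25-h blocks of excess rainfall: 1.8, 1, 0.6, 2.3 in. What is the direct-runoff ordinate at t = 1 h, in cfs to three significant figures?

By discrete convolution, Q_j = Σ (P_i / 1 in) · U_{j−i}.
At t = 1 h (j=4): Q = (1.8/1)·2 + (1/1)·3 + (0.6/1)·4 + (2.3/1)·2 = 13.6 cfs.

Q ≈ 13.6 cfs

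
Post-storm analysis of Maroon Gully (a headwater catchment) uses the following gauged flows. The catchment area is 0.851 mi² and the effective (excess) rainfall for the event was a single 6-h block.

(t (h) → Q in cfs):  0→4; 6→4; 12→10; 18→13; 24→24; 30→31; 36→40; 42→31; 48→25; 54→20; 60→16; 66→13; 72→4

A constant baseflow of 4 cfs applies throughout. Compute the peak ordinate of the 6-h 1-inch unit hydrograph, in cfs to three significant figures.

U_p ≈ 18.0 cfs

Direct runoff: 0.0, 0.0, 6.0, 9.0, 20.0, 27.0, 36.0, 27.0, 21.0, 16.0, 12.0, 9.0, 0.0 cfs; ΣQ_DR = 183.0 cfs, peak = 36.0 cfs.
Runoff depth d = ΣQ_DR·Δt / A = 183.0 × 21600 / (0.851 mi²) = 1.999 in.
The 1-inch UH is the DRH scaled by (1 in)/d, so U_p = 36.0 × 1/1.999 = 18.0 cfs.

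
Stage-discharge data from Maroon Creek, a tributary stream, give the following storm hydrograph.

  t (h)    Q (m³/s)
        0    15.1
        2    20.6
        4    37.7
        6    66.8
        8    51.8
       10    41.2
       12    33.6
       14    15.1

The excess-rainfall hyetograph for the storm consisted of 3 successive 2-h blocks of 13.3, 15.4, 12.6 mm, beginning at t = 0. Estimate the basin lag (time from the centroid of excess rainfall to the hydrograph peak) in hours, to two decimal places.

t_L ≈ 3.03 h

Centroid of excess rainfall: t_c = Σ P_i·t̄_i / ΣP_i = 2.9661 h (block centres at 1, 3, 5 h).
Hydrograph peak occurs at t = 6 h, so basin lag t_L = 6 − 2.9661 = 3.03 h.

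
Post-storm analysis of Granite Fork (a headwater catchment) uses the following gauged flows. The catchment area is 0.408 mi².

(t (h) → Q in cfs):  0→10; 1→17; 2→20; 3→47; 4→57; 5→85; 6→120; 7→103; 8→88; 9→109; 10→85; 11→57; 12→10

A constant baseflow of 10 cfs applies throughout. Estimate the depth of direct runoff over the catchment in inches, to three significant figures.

d ≈ 2.58 in

Direct runoff: 0.0, 7.0, 10.0, 37.0, 47.0, 75.0, 110.0, 93.0, 78.0, 99.0, 75.0, 47.0, 0.0 cfs; ΣQ_DR = 678.0 cfs.
V = ΣQ_DR · Δt = 678.0 × 3600 s = 2.441 × 10^6 ft³.
Over A = 0.408 mi², depth = V / A = 2.58 in.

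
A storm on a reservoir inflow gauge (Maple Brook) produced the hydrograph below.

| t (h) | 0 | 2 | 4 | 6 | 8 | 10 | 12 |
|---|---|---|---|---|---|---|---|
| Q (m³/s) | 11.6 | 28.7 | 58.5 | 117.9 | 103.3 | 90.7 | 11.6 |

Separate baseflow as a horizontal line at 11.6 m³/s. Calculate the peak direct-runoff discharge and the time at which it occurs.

Subtracting baseflow gives direct-runoff ordinates: 0.0, 17.1, 46.9, 106.3, 91.7, 79.1, 0.0 m³/s.
The maximum is 106.3 m³/s, occurring at the reading for t = 6 h.

Q_p = 106.3 m³/s at t = 6 h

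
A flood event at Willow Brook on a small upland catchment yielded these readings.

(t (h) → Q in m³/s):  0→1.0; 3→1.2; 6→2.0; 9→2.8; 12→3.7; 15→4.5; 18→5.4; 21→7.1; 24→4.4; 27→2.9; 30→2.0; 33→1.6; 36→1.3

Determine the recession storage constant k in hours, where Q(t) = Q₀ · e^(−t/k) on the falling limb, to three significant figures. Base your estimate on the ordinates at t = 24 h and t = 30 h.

On the falling limb, Q drops from 4.4 to 2.0 m³/s between t = 24 h and t = 30 h (Δt = 6 h).
k = −Δt / ln(Q₂/Q₁) = −6 / ln(2.0/4.4) = 7.61 h.

k ≈ 7.61 h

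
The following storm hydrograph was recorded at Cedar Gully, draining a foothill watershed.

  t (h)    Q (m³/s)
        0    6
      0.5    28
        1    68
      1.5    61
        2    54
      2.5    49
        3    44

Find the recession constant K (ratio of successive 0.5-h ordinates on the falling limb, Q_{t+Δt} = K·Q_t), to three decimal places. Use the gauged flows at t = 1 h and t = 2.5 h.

K ≈ 0.897

Using the recession-limb readings at t = 1 h and t = 2.5 h: Q falls from 68 to 49 m³/s over 3 intervals.
K = (Q₂/Q₁)^(1/3) = (49/68)^(1/3) = 0.897.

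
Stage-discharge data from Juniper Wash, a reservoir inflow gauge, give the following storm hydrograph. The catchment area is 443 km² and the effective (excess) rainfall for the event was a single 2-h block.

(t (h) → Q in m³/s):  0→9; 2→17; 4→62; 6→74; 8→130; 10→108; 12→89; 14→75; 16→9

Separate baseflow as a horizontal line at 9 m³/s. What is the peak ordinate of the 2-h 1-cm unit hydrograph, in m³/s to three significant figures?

Direct runoff: 0.0, 8.0, 53.0, 65.0, 121.0, 99.0, 80.0, 66.0, 0.0 m³/s; ΣQ_DR = 492.0 m³/s, peak = 121.0 m³/s.
Runoff depth d = ΣQ_DR·Δt / A = 492.0 × 7200 / (443 km²) = 7.996 mm.
The 1-cm UH is the DRH scaled by (10 mm)/d, so U_p = 121.0 × 10/7.996 = 151 m³/s.

U_p ≈ 151 m³/s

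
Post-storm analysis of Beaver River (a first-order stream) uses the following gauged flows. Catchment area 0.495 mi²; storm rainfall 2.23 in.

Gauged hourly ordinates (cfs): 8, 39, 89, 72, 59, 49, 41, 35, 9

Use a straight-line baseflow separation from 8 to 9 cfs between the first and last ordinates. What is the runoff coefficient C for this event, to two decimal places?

C ≈ 0.46

ΣQ_DR = 324.5 cfs; V = ΣQ_DR·Δt = 1.168 × 10^6 ft³.
Runoff depth d = V / A = 1.016 in.
C = d / P = 1.016 / 2.23 = 0.46.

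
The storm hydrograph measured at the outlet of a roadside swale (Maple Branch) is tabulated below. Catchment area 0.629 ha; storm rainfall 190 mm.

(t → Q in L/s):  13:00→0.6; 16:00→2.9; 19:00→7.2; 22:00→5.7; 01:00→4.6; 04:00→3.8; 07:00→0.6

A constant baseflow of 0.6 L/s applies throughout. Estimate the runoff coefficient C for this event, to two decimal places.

ΣQ_DR = 21.20 L/s; V = ΣQ_DR·Δt = 2.290 × 10^5 L.
Runoff depth d = V / A = 36.40 mm.
C = d / P = 36.40 / 190 = 0.19.

C ≈ 0.19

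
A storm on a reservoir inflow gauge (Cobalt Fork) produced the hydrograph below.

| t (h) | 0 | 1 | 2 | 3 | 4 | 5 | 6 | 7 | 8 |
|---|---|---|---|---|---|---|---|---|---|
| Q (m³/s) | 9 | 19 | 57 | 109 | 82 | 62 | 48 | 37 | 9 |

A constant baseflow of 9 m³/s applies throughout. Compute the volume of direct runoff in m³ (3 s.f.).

V ≈ 1.26 × 10^6 m³

Direct-runoff ordinates (Q − Q_b): 0.0, 10.0, 48.0, 100.0, 73.0, 53.0, 39.0, 28.0, 0.0 m³/s.
ΣQ_DR = 351.0 m³/s.
With Δt = 1 h = 3600 s, V = ΣQ_DR · Δt = 351.0 × 3600 = 1.26 × 10^6 m³.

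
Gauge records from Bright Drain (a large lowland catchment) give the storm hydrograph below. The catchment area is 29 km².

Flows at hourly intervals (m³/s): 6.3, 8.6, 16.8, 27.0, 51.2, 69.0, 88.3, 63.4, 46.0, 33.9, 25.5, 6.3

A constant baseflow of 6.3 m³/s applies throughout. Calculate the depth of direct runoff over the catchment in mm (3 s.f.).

Direct runoff: 0.0, 2.3, 10.5, 20.7, 44.9, 62.7, 82.0, 57.1, 39.7, 27.6, 19.2, 0.0 m³/s; ΣQ_DR = 366.7 m³/s.
V = ΣQ_DR · Δt = 366.7 × 3600 s = 1.320 × 10^6 m³.
Over A = 29 km², depth = V / A = 45.5 mm.

d ≈ 45.5 mm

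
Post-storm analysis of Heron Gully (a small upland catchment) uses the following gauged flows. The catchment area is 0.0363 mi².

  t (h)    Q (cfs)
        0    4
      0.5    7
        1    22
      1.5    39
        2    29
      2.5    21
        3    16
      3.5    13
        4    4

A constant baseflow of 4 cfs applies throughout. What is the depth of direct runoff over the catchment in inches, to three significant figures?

Direct runoff: 0.0, 3.0, 18.0, 35.0, 25.0, 17.0, 12.0, 9.0, 0.0 cfs; ΣQ_DR = 119.0 cfs.
V = ΣQ_DR · Δt = 119.0 × 1800 s = 2.142 × 10^5 ft³.
Over A = 0.0363 mi², depth = V / A = 2.54 in.

d ≈ 2.54 in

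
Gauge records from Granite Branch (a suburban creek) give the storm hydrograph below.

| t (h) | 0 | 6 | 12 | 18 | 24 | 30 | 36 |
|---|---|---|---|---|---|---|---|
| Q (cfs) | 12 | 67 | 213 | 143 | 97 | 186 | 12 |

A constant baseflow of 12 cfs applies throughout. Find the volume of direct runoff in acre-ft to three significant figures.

V ≈ 320 acre-ft

Direct-runoff ordinates (Q − Q_b): 0.0, 55.0, 201.0, 131.0, 85.0, 174.0, 0.0 cfs.
ΣQ_DR = 646.0 cfs.
With Δt = 6 h = 21600 s, V = ΣQ_DR · Δt = 646.0 × 21600 = 1.40 × 10^7 ft³ = 320 acre-ft.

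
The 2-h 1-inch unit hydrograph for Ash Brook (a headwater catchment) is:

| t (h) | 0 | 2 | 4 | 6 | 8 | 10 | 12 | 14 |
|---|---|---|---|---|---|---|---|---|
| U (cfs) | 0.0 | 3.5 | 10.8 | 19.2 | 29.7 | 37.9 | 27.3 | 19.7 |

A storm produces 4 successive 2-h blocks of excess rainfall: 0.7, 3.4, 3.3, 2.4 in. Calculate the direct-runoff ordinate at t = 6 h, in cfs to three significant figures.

By discrete convolution, Q_j = Σ (P_i / 1 in) · U_{j−i}.
At t = 6 h (j=3): Q = (0.7/1)·19.2 + (3.4/1)·10.8 + (3.3/1)·3.5 + (2.4/1)·0.0 = 61.7 cfs.

Q ≈ 61.7 cfs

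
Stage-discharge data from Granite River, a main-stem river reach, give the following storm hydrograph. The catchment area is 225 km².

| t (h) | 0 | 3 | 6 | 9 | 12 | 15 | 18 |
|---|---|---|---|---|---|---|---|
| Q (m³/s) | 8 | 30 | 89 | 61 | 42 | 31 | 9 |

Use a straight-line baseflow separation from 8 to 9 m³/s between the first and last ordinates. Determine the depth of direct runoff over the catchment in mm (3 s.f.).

d ≈ 10.1 mm

Direct runoff: 0.00, 21.83, 80.67, 52.50, 33.33, 22.17, 0.00 m³/s; ΣQ_DR = 210.5 m³/s.
V = ΣQ_DR · Δt = 210.5 × 10800 s = 2.273 × 10^6 m³.
Over A = 225 km², depth = V / A = 10.1 mm.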